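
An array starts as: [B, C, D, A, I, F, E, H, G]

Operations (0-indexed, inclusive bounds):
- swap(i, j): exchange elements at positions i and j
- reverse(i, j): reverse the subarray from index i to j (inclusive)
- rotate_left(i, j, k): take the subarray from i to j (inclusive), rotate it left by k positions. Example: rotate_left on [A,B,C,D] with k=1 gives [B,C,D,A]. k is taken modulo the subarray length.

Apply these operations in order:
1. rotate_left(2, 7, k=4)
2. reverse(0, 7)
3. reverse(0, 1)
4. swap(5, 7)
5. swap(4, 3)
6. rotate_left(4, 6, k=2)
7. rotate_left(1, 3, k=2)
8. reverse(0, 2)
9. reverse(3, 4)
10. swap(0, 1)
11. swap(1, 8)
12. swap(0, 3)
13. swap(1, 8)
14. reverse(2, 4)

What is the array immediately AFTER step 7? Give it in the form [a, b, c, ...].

After 1 (rotate_left(2, 7, k=4)): [B, C, E, H, D, A, I, F, G]
After 2 (reverse(0, 7)): [F, I, A, D, H, E, C, B, G]
After 3 (reverse(0, 1)): [I, F, A, D, H, E, C, B, G]
After 4 (swap(5, 7)): [I, F, A, D, H, B, C, E, G]
After 5 (swap(4, 3)): [I, F, A, H, D, B, C, E, G]
After 6 (rotate_left(4, 6, k=2)): [I, F, A, H, C, D, B, E, G]
After 7 (rotate_left(1, 3, k=2)): [I, H, F, A, C, D, B, E, G]

Answer: [I, H, F, A, C, D, B, E, G]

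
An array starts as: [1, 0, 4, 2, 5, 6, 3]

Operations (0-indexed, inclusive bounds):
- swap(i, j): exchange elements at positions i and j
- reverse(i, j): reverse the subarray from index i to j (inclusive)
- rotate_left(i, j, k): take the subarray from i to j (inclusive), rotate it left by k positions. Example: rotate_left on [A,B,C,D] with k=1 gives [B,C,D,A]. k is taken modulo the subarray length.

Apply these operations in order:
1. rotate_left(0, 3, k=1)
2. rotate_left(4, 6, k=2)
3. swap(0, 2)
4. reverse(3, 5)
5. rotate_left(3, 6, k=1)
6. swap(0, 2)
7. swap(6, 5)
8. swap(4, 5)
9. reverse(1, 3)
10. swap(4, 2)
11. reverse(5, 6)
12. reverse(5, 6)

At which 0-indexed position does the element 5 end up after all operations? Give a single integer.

Answer: 2

Derivation:
After 1 (rotate_left(0, 3, k=1)): [0, 4, 2, 1, 5, 6, 3]
After 2 (rotate_left(4, 6, k=2)): [0, 4, 2, 1, 3, 5, 6]
After 3 (swap(0, 2)): [2, 4, 0, 1, 3, 5, 6]
After 4 (reverse(3, 5)): [2, 4, 0, 5, 3, 1, 6]
After 5 (rotate_left(3, 6, k=1)): [2, 4, 0, 3, 1, 6, 5]
After 6 (swap(0, 2)): [0, 4, 2, 3, 1, 6, 5]
After 7 (swap(6, 5)): [0, 4, 2, 3, 1, 5, 6]
After 8 (swap(4, 5)): [0, 4, 2, 3, 5, 1, 6]
After 9 (reverse(1, 3)): [0, 3, 2, 4, 5, 1, 6]
After 10 (swap(4, 2)): [0, 3, 5, 4, 2, 1, 6]
After 11 (reverse(5, 6)): [0, 3, 5, 4, 2, 6, 1]
After 12 (reverse(5, 6)): [0, 3, 5, 4, 2, 1, 6]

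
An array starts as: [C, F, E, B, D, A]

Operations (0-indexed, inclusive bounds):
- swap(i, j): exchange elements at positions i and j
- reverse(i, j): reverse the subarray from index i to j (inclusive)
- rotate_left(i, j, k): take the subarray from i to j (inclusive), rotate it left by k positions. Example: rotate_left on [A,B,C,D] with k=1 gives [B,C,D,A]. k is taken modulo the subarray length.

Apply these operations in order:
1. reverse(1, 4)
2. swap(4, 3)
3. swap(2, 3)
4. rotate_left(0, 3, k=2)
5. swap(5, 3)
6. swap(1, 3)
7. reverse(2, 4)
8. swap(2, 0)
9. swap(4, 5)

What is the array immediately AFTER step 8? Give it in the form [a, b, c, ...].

After 1 (reverse(1, 4)): [C, D, B, E, F, A]
After 2 (swap(4, 3)): [C, D, B, F, E, A]
After 3 (swap(2, 3)): [C, D, F, B, E, A]
After 4 (rotate_left(0, 3, k=2)): [F, B, C, D, E, A]
After 5 (swap(5, 3)): [F, B, C, A, E, D]
After 6 (swap(1, 3)): [F, A, C, B, E, D]
After 7 (reverse(2, 4)): [F, A, E, B, C, D]
After 8 (swap(2, 0)): [E, A, F, B, C, D]

Answer: [E, A, F, B, C, D]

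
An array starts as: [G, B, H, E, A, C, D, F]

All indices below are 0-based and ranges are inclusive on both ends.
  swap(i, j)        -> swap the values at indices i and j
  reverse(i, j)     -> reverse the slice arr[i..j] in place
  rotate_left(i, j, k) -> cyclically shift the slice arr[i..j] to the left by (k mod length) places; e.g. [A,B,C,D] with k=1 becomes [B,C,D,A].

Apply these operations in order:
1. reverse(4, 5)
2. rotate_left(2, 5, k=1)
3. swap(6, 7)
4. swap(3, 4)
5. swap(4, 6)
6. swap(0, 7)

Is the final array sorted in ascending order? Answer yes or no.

After 1 (reverse(4, 5)): [G, B, H, E, C, A, D, F]
After 2 (rotate_left(2, 5, k=1)): [G, B, E, C, A, H, D, F]
After 3 (swap(6, 7)): [G, B, E, C, A, H, F, D]
After 4 (swap(3, 4)): [G, B, E, A, C, H, F, D]
After 5 (swap(4, 6)): [G, B, E, A, F, H, C, D]
After 6 (swap(0, 7)): [D, B, E, A, F, H, C, G]

Answer: no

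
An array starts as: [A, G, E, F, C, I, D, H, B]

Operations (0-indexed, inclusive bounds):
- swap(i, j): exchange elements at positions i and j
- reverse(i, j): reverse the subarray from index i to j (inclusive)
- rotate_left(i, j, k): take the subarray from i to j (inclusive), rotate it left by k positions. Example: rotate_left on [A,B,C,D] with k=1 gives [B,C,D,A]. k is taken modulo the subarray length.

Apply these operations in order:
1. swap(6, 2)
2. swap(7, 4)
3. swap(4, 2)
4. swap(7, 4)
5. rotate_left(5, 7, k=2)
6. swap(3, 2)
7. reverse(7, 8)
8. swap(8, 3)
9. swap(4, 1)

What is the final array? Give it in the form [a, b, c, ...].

Answer: [A, C, F, E, G, D, I, B, H]

Derivation:
After 1 (swap(6, 2)): [A, G, D, F, C, I, E, H, B]
After 2 (swap(7, 4)): [A, G, D, F, H, I, E, C, B]
After 3 (swap(4, 2)): [A, G, H, F, D, I, E, C, B]
After 4 (swap(7, 4)): [A, G, H, F, C, I, E, D, B]
After 5 (rotate_left(5, 7, k=2)): [A, G, H, F, C, D, I, E, B]
After 6 (swap(3, 2)): [A, G, F, H, C, D, I, E, B]
After 7 (reverse(7, 8)): [A, G, F, H, C, D, I, B, E]
After 8 (swap(8, 3)): [A, G, F, E, C, D, I, B, H]
After 9 (swap(4, 1)): [A, C, F, E, G, D, I, B, H]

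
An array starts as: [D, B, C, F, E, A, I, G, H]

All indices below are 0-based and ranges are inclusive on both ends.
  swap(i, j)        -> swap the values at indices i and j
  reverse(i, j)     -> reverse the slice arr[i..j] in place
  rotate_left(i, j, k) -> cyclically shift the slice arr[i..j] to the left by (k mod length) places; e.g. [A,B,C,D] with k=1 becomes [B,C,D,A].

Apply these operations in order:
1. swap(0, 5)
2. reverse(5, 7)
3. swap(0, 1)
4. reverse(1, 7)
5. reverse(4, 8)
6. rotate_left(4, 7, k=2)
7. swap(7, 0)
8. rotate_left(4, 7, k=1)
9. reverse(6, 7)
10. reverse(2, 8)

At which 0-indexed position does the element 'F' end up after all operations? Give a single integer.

After 1 (swap(0, 5)): [A, B, C, F, E, D, I, G, H]
After 2 (reverse(5, 7)): [A, B, C, F, E, G, I, D, H]
After 3 (swap(0, 1)): [B, A, C, F, E, G, I, D, H]
After 4 (reverse(1, 7)): [B, D, I, G, E, F, C, A, H]
After 5 (reverse(4, 8)): [B, D, I, G, H, A, C, F, E]
After 6 (rotate_left(4, 7, k=2)): [B, D, I, G, C, F, H, A, E]
After 7 (swap(7, 0)): [A, D, I, G, C, F, H, B, E]
After 8 (rotate_left(4, 7, k=1)): [A, D, I, G, F, H, B, C, E]
After 9 (reverse(6, 7)): [A, D, I, G, F, H, C, B, E]
After 10 (reverse(2, 8)): [A, D, E, B, C, H, F, G, I]

Answer: 6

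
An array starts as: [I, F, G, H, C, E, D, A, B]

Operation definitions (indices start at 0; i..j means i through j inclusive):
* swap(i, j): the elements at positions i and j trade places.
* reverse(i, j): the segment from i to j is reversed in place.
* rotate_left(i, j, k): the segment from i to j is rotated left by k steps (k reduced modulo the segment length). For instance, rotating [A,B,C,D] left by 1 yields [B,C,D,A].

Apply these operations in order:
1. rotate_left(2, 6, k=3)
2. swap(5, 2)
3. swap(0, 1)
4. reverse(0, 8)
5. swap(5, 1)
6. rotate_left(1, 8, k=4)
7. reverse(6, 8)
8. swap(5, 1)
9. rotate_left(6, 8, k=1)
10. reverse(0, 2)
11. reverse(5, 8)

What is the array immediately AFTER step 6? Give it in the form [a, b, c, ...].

After 1 (rotate_left(2, 6, k=3)): [I, F, E, D, G, H, C, A, B]
After 2 (swap(5, 2)): [I, F, H, D, G, E, C, A, B]
After 3 (swap(0, 1)): [F, I, H, D, G, E, C, A, B]
After 4 (reverse(0, 8)): [B, A, C, E, G, D, H, I, F]
After 5 (swap(5, 1)): [B, D, C, E, G, A, H, I, F]
After 6 (rotate_left(1, 8, k=4)): [B, A, H, I, F, D, C, E, G]

Answer: [B, A, H, I, F, D, C, E, G]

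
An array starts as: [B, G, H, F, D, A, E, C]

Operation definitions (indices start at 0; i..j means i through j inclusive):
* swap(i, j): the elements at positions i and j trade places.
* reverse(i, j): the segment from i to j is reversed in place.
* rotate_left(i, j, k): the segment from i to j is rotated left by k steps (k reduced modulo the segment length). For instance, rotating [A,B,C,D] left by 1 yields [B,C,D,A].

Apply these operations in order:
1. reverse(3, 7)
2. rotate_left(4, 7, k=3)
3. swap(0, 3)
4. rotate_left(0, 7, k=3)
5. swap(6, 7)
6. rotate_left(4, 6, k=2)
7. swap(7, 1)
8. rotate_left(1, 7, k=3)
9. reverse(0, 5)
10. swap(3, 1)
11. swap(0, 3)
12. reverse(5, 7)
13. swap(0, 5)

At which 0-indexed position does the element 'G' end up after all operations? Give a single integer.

After 1 (reverse(3, 7)): [B, G, H, C, E, A, D, F]
After 2 (rotate_left(4, 7, k=3)): [B, G, H, C, F, E, A, D]
After 3 (swap(0, 3)): [C, G, H, B, F, E, A, D]
After 4 (rotate_left(0, 7, k=3)): [B, F, E, A, D, C, G, H]
After 5 (swap(6, 7)): [B, F, E, A, D, C, H, G]
After 6 (rotate_left(4, 6, k=2)): [B, F, E, A, H, D, C, G]
After 7 (swap(7, 1)): [B, G, E, A, H, D, C, F]
After 8 (rotate_left(1, 7, k=3)): [B, H, D, C, F, G, E, A]
After 9 (reverse(0, 5)): [G, F, C, D, H, B, E, A]
After 10 (swap(3, 1)): [G, D, C, F, H, B, E, A]
After 11 (swap(0, 3)): [F, D, C, G, H, B, E, A]
After 12 (reverse(5, 7)): [F, D, C, G, H, A, E, B]
After 13 (swap(0, 5)): [A, D, C, G, H, F, E, B]

Answer: 3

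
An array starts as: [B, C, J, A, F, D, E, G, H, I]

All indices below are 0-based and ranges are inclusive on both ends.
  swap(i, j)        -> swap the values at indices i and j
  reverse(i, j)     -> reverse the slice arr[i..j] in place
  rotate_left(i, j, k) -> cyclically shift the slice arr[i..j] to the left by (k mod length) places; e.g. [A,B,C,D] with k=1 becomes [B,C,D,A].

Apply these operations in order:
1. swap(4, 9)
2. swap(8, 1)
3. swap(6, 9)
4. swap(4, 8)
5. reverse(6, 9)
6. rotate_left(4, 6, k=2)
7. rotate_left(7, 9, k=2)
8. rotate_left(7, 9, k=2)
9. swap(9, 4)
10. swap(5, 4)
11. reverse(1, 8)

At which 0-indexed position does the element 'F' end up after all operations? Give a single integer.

Answer: 1

Derivation:
After 1 (swap(4, 9)): [B, C, J, A, I, D, E, G, H, F]
After 2 (swap(8, 1)): [B, H, J, A, I, D, E, G, C, F]
After 3 (swap(6, 9)): [B, H, J, A, I, D, F, G, C, E]
After 4 (swap(4, 8)): [B, H, J, A, C, D, F, G, I, E]
After 5 (reverse(6, 9)): [B, H, J, A, C, D, E, I, G, F]
After 6 (rotate_left(4, 6, k=2)): [B, H, J, A, E, C, D, I, G, F]
After 7 (rotate_left(7, 9, k=2)): [B, H, J, A, E, C, D, F, I, G]
After 8 (rotate_left(7, 9, k=2)): [B, H, J, A, E, C, D, G, F, I]
After 9 (swap(9, 4)): [B, H, J, A, I, C, D, G, F, E]
After 10 (swap(5, 4)): [B, H, J, A, C, I, D, G, F, E]
After 11 (reverse(1, 8)): [B, F, G, D, I, C, A, J, H, E]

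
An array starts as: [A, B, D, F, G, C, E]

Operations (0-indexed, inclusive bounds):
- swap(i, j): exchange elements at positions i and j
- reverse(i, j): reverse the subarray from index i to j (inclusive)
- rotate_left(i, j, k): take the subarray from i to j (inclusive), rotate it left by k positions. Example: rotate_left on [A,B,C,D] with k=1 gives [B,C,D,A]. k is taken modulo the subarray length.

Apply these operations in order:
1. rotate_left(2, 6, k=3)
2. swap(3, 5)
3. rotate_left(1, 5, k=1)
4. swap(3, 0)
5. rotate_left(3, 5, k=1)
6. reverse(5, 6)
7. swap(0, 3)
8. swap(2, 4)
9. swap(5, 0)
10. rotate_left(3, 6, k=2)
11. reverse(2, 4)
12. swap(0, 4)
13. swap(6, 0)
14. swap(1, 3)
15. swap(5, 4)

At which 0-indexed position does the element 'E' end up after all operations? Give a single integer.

Answer: 1

Derivation:
After 1 (rotate_left(2, 6, k=3)): [A, B, C, E, D, F, G]
After 2 (swap(3, 5)): [A, B, C, F, D, E, G]
After 3 (rotate_left(1, 5, k=1)): [A, C, F, D, E, B, G]
After 4 (swap(3, 0)): [D, C, F, A, E, B, G]
After 5 (rotate_left(3, 5, k=1)): [D, C, F, E, B, A, G]
After 6 (reverse(5, 6)): [D, C, F, E, B, G, A]
After 7 (swap(0, 3)): [E, C, F, D, B, G, A]
After 8 (swap(2, 4)): [E, C, B, D, F, G, A]
After 9 (swap(5, 0)): [G, C, B, D, F, E, A]
After 10 (rotate_left(3, 6, k=2)): [G, C, B, E, A, D, F]
After 11 (reverse(2, 4)): [G, C, A, E, B, D, F]
After 12 (swap(0, 4)): [B, C, A, E, G, D, F]
After 13 (swap(6, 0)): [F, C, A, E, G, D, B]
After 14 (swap(1, 3)): [F, E, A, C, G, D, B]
After 15 (swap(5, 4)): [F, E, A, C, D, G, B]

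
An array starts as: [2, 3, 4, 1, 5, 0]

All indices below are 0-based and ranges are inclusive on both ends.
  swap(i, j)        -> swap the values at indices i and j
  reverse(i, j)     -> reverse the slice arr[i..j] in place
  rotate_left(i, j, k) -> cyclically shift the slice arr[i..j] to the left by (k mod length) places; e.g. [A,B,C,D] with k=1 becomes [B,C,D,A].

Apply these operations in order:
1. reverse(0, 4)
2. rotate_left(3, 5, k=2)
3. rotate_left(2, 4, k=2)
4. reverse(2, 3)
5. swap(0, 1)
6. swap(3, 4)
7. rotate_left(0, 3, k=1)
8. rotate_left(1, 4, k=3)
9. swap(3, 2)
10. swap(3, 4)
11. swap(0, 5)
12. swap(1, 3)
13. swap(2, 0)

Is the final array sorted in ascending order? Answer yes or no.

Answer: yes

Derivation:
After 1 (reverse(0, 4)): [5, 1, 4, 3, 2, 0]
After 2 (rotate_left(3, 5, k=2)): [5, 1, 4, 0, 3, 2]
After 3 (rotate_left(2, 4, k=2)): [5, 1, 3, 4, 0, 2]
After 4 (reverse(2, 3)): [5, 1, 4, 3, 0, 2]
After 5 (swap(0, 1)): [1, 5, 4, 3, 0, 2]
After 6 (swap(3, 4)): [1, 5, 4, 0, 3, 2]
After 7 (rotate_left(0, 3, k=1)): [5, 4, 0, 1, 3, 2]
After 8 (rotate_left(1, 4, k=3)): [5, 3, 4, 0, 1, 2]
After 9 (swap(3, 2)): [5, 3, 0, 4, 1, 2]
After 10 (swap(3, 4)): [5, 3, 0, 1, 4, 2]
After 11 (swap(0, 5)): [2, 3, 0, 1, 4, 5]
After 12 (swap(1, 3)): [2, 1, 0, 3, 4, 5]
After 13 (swap(2, 0)): [0, 1, 2, 3, 4, 5]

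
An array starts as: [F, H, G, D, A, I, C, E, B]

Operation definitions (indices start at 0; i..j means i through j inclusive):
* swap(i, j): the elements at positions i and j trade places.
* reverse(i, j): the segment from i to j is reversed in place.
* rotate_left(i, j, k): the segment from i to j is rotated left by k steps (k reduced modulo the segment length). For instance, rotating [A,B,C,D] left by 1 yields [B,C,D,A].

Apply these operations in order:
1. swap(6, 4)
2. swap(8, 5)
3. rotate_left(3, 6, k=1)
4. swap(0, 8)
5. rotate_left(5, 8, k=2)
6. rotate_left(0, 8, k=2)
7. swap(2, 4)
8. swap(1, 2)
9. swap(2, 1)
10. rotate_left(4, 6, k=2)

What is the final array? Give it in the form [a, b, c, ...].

Answer: [G, C, F, E, D, B, A, I, H]

Derivation:
After 1 (swap(6, 4)): [F, H, G, D, C, I, A, E, B]
After 2 (swap(8, 5)): [F, H, G, D, C, B, A, E, I]
After 3 (rotate_left(3, 6, k=1)): [F, H, G, C, B, A, D, E, I]
After 4 (swap(0, 8)): [I, H, G, C, B, A, D, E, F]
After 5 (rotate_left(5, 8, k=2)): [I, H, G, C, B, E, F, A, D]
After 6 (rotate_left(0, 8, k=2)): [G, C, B, E, F, A, D, I, H]
After 7 (swap(2, 4)): [G, C, F, E, B, A, D, I, H]
After 8 (swap(1, 2)): [G, F, C, E, B, A, D, I, H]
After 9 (swap(2, 1)): [G, C, F, E, B, A, D, I, H]
After 10 (rotate_left(4, 6, k=2)): [G, C, F, E, D, B, A, I, H]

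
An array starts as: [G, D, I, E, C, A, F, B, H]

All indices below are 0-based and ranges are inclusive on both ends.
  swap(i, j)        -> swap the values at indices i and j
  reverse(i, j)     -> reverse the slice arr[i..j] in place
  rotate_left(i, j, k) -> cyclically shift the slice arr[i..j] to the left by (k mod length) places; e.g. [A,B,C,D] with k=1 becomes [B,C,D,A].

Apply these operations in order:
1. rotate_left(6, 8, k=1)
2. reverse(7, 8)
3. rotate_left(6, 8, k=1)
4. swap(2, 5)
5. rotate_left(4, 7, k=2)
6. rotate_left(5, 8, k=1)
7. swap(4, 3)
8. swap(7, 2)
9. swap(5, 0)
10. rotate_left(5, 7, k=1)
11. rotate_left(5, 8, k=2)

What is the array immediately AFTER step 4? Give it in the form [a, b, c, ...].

Answer: [G, D, A, E, C, I, F, H, B]

Derivation:
After 1 (rotate_left(6, 8, k=1)): [G, D, I, E, C, A, B, H, F]
After 2 (reverse(7, 8)): [G, D, I, E, C, A, B, F, H]
After 3 (rotate_left(6, 8, k=1)): [G, D, I, E, C, A, F, H, B]
After 4 (swap(2, 5)): [G, D, A, E, C, I, F, H, B]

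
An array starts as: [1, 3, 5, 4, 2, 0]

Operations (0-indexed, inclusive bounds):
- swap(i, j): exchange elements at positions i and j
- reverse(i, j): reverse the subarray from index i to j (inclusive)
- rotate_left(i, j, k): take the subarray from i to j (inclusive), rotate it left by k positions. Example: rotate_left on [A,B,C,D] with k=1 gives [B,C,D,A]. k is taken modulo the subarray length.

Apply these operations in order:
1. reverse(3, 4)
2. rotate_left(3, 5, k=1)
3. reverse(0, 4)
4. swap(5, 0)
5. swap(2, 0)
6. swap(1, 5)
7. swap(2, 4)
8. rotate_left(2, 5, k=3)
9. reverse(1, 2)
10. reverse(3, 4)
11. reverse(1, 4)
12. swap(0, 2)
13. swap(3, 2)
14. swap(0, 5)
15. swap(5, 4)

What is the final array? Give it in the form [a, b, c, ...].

Answer: [2, 1, 0, 5, 3, 4]

Derivation:
After 1 (reverse(3, 4)): [1, 3, 5, 2, 4, 0]
After 2 (rotate_left(3, 5, k=1)): [1, 3, 5, 4, 0, 2]
After 3 (reverse(0, 4)): [0, 4, 5, 3, 1, 2]
After 4 (swap(5, 0)): [2, 4, 5, 3, 1, 0]
After 5 (swap(2, 0)): [5, 4, 2, 3, 1, 0]
After 6 (swap(1, 5)): [5, 0, 2, 3, 1, 4]
After 7 (swap(2, 4)): [5, 0, 1, 3, 2, 4]
After 8 (rotate_left(2, 5, k=3)): [5, 0, 4, 1, 3, 2]
After 9 (reverse(1, 2)): [5, 4, 0, 1, 3, 2]
After 10 (reverse(3, 4)): [5, 4, 0, 3, 1, 2]
After 11 (reverse(1, 4)): [5, 1, 3, 0, 4, 2]
After 12 (swap(0, 2)): [3, 1, 5, 0, 4, 2]
After 13 (swap(3, 2)): [3, 1, 0, 5, 4, 2]
After 14 (swap(0, 5)): [2, 1, 0, 5, 4, 3]
After 15 (swap(5, 4)): [2, 1, 0, 5, 3, 4]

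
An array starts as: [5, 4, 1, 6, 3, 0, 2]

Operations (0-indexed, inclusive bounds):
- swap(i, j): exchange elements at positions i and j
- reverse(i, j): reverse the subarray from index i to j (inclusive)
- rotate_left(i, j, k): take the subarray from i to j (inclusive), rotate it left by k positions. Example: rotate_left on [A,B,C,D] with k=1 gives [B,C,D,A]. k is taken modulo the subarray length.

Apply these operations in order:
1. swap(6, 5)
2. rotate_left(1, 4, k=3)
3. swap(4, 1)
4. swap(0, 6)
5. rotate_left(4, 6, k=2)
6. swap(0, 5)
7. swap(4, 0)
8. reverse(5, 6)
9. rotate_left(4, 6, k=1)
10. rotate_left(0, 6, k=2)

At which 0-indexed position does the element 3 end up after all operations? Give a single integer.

After 1 (swap(6, 5)): [5, 4, 1, 6, 3, 2, 0]
After 2 (rotate_left(1, 4, k=3)): [5, 3, 4, 1, 6, 2, 0]
After 3 (swap(4, 1)): [5, 6, 4, 1, 3, 2, 0]
After 4 (swap(0, 6)): [0, 6, 4, 1, 3, 2, 5]
After 5 (rotate_left(4, 6, k=2)): [0, 6, 4, 1, 5, 3, 2]
After 6 (swap(0, 5)): [3, 6, 4, 1, 5, 0, 2]
After 7 (swap(4, 0)): [5, 6, 4, 1, 3, 0, 2]
After 8 (reverse(5, 6)): [5, 6, 4, 1, 3, 2, 0]
After 9 (rotate_left(4, 6, k=1)): [5, 6, 4, 1, 2, 0, 3]
After 10 (rotate_left(0, 6, k=2)): [4, 1, 2, 0, 3, 5, 6]

Answer: 4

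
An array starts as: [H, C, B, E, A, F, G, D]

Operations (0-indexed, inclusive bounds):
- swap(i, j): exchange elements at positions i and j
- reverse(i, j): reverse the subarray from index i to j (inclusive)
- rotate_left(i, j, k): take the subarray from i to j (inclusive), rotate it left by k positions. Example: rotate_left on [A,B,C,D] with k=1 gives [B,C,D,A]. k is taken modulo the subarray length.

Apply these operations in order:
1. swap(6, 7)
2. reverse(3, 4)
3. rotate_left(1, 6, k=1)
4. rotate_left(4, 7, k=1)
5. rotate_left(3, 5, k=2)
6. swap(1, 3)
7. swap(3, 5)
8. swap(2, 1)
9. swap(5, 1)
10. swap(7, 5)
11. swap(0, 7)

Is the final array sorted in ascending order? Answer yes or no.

After 1 (swap(6, 7)): [H, C, B, E, A, F, D, G]
After 2 (reverse(3, 4)): [H, C, B, A, E, F, D, G]
After 3 (rotate_left(1, 6, k=1)): [H, B, A, E, F, D, C, G]
After 4 (rotate_left(4, 7, k=1)): [H, B, A, E, D, C, G, F]
After 5 (rotate_left(3, 5, k=2)): [H, B, A, C, E, D, G, F]
After 6 (swap(1, 3)): [H, C, A, B, E, D, G, F]
After 7 (swap(3, 5)): [H, C, A, D, E, B, G, F]
After 8 (swap(2, 1)): [H, A, C, D, E, B, G, F]
After 9 (swap(5, 1)): [H, B, C, D, E, A, G, F]
After 10 (swap(7, 5)): [H, B, C, D, E, F, G, A]
After 11 (swap(0, 7)): [A, B, C, D, E, F, G, H]

Answer: yes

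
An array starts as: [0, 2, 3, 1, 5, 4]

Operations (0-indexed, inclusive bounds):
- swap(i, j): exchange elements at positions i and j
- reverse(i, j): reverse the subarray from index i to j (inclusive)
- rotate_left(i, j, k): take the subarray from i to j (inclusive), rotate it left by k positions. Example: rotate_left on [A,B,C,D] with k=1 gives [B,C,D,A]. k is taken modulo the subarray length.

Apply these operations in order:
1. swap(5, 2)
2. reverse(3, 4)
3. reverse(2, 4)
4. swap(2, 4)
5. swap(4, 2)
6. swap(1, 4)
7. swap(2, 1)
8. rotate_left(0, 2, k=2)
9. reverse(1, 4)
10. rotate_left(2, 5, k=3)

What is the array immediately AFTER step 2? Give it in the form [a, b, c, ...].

After 1 (swap(5, 2)): [0, 2, 4, 1, 5, 3]
After 2 (reverse(3, 4)): [0, 2, 4, 5, 1, 3]

Answer: [0, 2, 4, 5, 1, 3]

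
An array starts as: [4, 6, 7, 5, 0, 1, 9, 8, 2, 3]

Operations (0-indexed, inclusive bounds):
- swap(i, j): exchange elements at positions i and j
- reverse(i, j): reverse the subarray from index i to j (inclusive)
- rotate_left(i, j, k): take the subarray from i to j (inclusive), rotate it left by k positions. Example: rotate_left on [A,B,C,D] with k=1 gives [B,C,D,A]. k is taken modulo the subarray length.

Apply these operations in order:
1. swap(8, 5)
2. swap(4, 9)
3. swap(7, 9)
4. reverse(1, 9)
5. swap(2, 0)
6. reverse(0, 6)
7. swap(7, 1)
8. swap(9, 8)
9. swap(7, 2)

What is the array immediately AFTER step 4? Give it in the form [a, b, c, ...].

Answer: [4, 8, 1, 0, 9, 2, 3, 5, 7, 6]

Derivation:
After 1 (swap(8, 5)): [4, 6, 7, 5, 0, 2, 9, 8, 1, 3]
After 2 (swap(4, 9)): [4, 6, 7, 5, 3, 2, 9, 8, 1, 0]
After 3 (swap(7, 9)): [4, 6, 7, 5, 3, 2, 9, 0, 1, 8]
After 4 (reverse(1, 9)): [4, 8, 1, 0, 9, 2, 3, 5, 7, 6]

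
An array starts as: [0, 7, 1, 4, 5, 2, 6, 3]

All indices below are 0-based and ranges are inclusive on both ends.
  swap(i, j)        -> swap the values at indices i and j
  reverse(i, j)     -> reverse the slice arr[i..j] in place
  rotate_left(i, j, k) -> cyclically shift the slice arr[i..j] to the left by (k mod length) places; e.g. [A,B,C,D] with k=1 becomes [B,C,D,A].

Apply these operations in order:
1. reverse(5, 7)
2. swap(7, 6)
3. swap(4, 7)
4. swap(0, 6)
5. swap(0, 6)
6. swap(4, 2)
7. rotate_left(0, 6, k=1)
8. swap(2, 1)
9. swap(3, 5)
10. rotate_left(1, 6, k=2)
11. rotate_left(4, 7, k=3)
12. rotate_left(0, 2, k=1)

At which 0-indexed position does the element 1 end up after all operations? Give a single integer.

Answer: 3

Derivation:
After 1 (reverse(5, 7)): [0, 7, 1, 4, 5, 3, 6, 2]
After 2 (swap(7, 6)): [0, 7, 1, 4, 5, 3, 2, 6]
After 3 (swap(4, 7)): [0, 7, 1, 4, 6, 3, 2, 5]
After 4 (swap(0, 6)): [2, 7, 1, 4, 6, 3, 0, 5]
After 5 (swap(0, 6)): [0, 7, 1, 4, 6, 3, 2, 5]
After 6 (swap(4, 2)): [0, 7, 6, 4, 1, 3, 2, 5]
After 7 (rotate_left(0, 6, k=1)): [7, 6, 4, 1, 3, 2, 0, 5]
After 8 (swap(2, 1)): [7, 4, 6, 1, 3, 2, 0, 5]
After 9 (swap(3, 5)): [7, 4, 6, 2, 3, 1, 0, 5]
After 10 (rotate_left(1, 6, k=2)): [7, 2, 3, 1, 0, 4, 6, 5]
After 11 (rotate_left(4, 7, k=3)): [7, 2, 3, 1, 5, 0, 4, 6]
After 12 (rotate_left(0, 2, k=1)): [2, 3, 7, 1, 5, 0, 4, 6]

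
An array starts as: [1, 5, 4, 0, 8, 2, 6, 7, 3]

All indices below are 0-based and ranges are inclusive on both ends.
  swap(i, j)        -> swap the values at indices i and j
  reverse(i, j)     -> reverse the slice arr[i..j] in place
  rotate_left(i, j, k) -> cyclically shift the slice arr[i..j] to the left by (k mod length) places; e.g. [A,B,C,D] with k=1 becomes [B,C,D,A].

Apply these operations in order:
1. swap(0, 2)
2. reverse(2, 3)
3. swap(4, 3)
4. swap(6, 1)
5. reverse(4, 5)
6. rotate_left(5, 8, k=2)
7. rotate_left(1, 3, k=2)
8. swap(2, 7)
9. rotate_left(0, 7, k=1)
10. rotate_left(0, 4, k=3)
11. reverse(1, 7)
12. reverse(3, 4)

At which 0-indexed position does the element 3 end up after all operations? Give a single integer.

After 1 (swap(0, 2)): [4, 5, 1, 0, 8, 2, 6, 7, 3]
After 2 (reverse(2, 3)): [4, 5, 0, 1, 8, 2, 6, 7, 3]
After 3 (swap(4, 3)): [4, 5, 0, 8, 1, 2, 6, 7, 3]
After 4 (swap(6, 1)): [4, 6, 0, 8, 1, 2, 5, 7, 3]
After 5 (reverse(4, 5)): [4, 6, 0, 8, 2, 1, 5, 7, 3]
After 6 (rotate_left(5, 8, k=2)): [4, 6, 0, 8, 2, 7, 3, 1, 5]
After 7 (rotate_left(1, 3, k=2)): [4, 8, 6, 0, 2, 7, 3, 1, 5]
After 8 (swap(2, 7)): [4, 8, 1, 0, 2, 7, 3, 6, 5]
After 9 (rotate_left(0, 7, k=1)): [8, 1, 0, 2, 7, 3, 6, 4, 5]
After 10 (rotate_left(0, 4, k=3)): [2, 7, 8, 1, 0, 3, 6, 4, 5]
After 11 (reverse(1, 7)): [2, 4, 6, 3, 0, 1, 8, 7, 5]
After 12 (reverse(3, 4)): [2, 4, 6, 0, 3, 1, 8, 7, 5]

Answer: 4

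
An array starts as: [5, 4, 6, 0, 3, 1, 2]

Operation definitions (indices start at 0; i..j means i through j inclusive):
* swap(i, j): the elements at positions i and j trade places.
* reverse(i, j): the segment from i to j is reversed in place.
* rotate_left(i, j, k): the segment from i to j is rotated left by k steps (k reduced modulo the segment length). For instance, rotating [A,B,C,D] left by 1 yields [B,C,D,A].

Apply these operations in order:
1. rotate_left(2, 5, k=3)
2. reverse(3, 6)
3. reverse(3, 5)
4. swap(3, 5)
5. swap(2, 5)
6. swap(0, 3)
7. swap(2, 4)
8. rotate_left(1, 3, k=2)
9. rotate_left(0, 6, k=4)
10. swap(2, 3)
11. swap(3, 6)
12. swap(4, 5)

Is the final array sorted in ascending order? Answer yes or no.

Answer: yes

Derivation:
After 1 (rotate_left(2, 5, k=3)): [5, 4, 1, 6, 0, 3, 2]
After 2 (reverse(3, 6)): [5, 4, 1, 2, 3, 0, 6]
After 3 (reverse(3, 5)): [5, 4, 1, 0, 3, 2, 6]
After 4 (swap(3, 5)): [5, 4, 1, 2, 3, 0, 6]
After 5 (swap(2, 5)): [5, 4, 0, 2, 3, 1, 6]
After 6 (swap(0, 3)): [2, 4, 0, 5, 3, 1, 6]
After 7 (swap(2, 4)): [2, 4, 3, 5, 0, 1, 6]
After 8 (rotate_left(1, 3, k=2)): [2, 5, 4, 3, 0, 1, 6]
After 9 (rotate_left(0, 6, k=4)): [0, 1, 6, 2, 5, 4, 3]
After 10 (swap(2, 3)): [0, 1, 2, 6, 5, 4, 3]
After 11 (swap(3, 6)): [0, 1, 2, 3, 5, 4, 6]
After 12 (swap(4, 5)): [0, 1, 2, 3, 4, 5, 6]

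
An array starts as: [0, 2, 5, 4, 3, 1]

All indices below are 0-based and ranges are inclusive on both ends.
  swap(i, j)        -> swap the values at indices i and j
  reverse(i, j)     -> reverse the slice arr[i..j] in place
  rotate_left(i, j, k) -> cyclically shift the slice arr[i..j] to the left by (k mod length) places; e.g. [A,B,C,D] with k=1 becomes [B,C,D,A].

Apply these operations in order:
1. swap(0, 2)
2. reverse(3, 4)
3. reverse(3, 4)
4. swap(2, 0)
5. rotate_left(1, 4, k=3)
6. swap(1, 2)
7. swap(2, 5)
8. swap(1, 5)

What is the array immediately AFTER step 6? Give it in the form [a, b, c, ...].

After 1 (swap(0, 2)): [5, 2, 0, 4, 3, 1]
After 2 (reverse(3, 4)): [5, 2, 0, 3, 4, 1]
After 3 (reverse(3, 4)): [5, 2, 0, 4, 3, 1]
After 4 (swap(2, 0)): [0, 2, 5, 4, 3, 1]
After 5 (rotate_left(1, 4, k=3)): [0, 3, 2, 5, 4, 1]
After 6 (swap(1, 2)): [0, 2, 3, 5, 4, 1]

Answer: [0, 2, 3, 5, 4, 1]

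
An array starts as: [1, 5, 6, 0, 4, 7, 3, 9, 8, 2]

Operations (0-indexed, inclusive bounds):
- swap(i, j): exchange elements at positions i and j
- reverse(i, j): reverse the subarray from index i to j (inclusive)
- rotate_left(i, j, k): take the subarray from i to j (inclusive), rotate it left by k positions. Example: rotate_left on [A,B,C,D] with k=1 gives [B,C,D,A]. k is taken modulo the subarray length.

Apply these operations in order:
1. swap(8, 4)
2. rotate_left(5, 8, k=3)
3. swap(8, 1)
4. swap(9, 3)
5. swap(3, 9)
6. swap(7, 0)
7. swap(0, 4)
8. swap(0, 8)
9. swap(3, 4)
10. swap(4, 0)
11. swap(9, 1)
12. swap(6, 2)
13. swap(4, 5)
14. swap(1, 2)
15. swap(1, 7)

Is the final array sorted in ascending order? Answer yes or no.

After 1 (swap(8, 4)): [1, 5, 6, 0, 8, 7, 3, 9, 4, 2]
After 2 (rotate_left(5, 8, k=3)): [1, 5, 6, 0, 8, 4, 7, 3, 9, 2]
After 3 (swap(8, 1)): [1, 9, 6, 0, 8, 4, 7, 3, 5, 2]
After 4 (swap(9, 3)): [1, 9, 6, 2, 8, 4, 7, 3, 5, 0]
After 5 (swap(3, 9)): [1, 9, 6, 0, 8, 4, 7, 3, 5, 2]
After 6 (swap(7, 0)): [3, 9, 6, 0, 8, 4, 7, 1, 5, 2]
After 7 (swap(0, 4)): [8, 9, 6, 0, 3, 4, 7, 1, 5, 2]
After 8 (swap(0, 8)): [5, 9, 6, 0, 3, 4, 7, 1, 8, 2]
After 9 (swap(3, 4)): [5, 9, 6, 3, 0, 4, 7, 1, 8, 2]
After 10 (swap(4, 0)): [0, 9, 6, 3, 5, 4, 7, 1, 8, 2]
After 11 (swap(9, 1)): [0, 2, 6, 3, 5, 4, 7, 1, 8, 9]
After 12 (swap(6, 2)): [0, 2, 7, 3, 5, 4, 6, 1, 8, 9]
After 13 (swap(4, 5)): [0, 2, 7, 3, 4, 5, 6, 1, 8, 9]
After 14 (swap(1, 2)): [0, 7, 2, 3, 4, 5, 6, 1, 8, 9]
After 15 (swap(1, 7)): [0, 1, 2, 3, 4, 5, 6, 7, 8, 9]

Answer: yes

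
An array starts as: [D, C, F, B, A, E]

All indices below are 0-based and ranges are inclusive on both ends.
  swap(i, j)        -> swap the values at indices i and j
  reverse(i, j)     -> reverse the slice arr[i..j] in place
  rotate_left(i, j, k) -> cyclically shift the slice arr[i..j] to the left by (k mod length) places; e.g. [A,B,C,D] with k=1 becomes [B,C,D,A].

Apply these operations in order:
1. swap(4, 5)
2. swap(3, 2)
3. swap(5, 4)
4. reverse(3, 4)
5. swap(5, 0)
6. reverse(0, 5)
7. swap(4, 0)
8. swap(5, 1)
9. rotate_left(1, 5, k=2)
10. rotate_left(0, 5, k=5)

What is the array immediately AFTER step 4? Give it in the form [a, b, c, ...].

Answer: [D, C, B, A, F, E]

Derivation:
After 1 (swap(4, 5)): [D, C, F, B, E, A]
After 2 (swap(3, 2)): [D, C, B, F, E, A]
After 3 (swap(5, 4)): [D, C, B, F, A, E]
After 4 (reverse(3, 4)): [D, C, B, A, F, E]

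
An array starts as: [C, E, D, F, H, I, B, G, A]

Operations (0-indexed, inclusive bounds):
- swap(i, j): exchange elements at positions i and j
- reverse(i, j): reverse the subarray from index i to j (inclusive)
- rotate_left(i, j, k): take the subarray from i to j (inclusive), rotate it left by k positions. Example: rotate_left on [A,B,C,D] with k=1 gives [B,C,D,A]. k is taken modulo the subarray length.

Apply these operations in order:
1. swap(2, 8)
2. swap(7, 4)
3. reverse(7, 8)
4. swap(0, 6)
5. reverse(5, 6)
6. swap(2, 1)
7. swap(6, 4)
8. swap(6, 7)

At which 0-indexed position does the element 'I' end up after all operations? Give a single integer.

After 1 (swap(2, 8)): [C, E, A, F, H, I, B, G, D]
After 2 (swap(7, 4)): [C, E, A, F, G, I, B, H, D]
After 3 (reverse(7, 8)): [C, E, A, F, G, I, B, D, H]
After 4 (swap(0, 6)): [B, E, A, F, G, I, C, D, H]
After 5 (reverse(5, 6)): [B, E, A, F, G, C, I, D, H]
After 6 (swap(2, 1)): [B, A, E, F, G, C, I, D, H]
After 7 (swap(6, 4)): [B, A, E, F, I, C, G, D, H]
After 8 (swap(6, 7)): [B, A, E, F, I, C, D, G, H]

Answer: 4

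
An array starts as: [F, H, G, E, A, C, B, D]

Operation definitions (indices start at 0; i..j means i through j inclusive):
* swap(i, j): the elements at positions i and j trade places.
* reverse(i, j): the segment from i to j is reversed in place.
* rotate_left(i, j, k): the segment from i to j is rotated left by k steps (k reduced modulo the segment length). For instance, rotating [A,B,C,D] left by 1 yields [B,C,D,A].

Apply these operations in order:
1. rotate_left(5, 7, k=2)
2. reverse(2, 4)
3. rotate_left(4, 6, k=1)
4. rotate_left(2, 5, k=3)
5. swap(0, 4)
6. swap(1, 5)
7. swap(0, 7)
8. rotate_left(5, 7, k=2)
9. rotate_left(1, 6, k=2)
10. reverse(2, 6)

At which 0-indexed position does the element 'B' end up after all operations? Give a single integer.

Answer: 0

Derivation:
After 1 (rotate_left(5, 7, k=2)): [F, H, G, E, A, D, C, B]
After 2 (reverse(2, 4)): [F, H, A, E, G, D, C, B]
After 3 (rotate_left(4, 6, k=1)): [F, H, A, E, D, C, G, B]
After 4 (rotate_left(2, 5, k=3)): [F, H, C, A, E, D, G, B]
After 5 (swap(0, 4)): [E, H, C, A, F, D, G, B]
After 6 (swap(1, 5)): [E, D, C, A, F, H, G, B]
After 7 (swap(0, 7)): [B, D, C, A, F, H, G, E]
After 8 (rotate_left(5, 7, k=2)): [B, D, C, A, F, E, H, G]
After 9 (rotate_left(1, 6, k=2)): [B, A, F, E, H, D, C, G]
After 10 (reverse(2, 6)): [B, A, C, D, H, E, F, G]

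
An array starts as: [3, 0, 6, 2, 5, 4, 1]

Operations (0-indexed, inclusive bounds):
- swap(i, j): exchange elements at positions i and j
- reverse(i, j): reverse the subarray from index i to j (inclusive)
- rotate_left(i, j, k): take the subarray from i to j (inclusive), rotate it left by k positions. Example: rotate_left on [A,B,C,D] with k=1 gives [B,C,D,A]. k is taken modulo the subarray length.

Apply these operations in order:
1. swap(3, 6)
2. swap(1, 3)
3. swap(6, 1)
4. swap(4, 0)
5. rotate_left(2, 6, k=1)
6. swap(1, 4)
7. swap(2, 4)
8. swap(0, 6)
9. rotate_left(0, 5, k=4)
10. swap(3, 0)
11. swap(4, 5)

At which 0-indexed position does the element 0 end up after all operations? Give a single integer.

After 1 (swap(3, 6)): [3, 0, 6, 1, 5, 4, 2]
After 2 (swap(1, 3)): [3, 1, 6, 0, 5, 4, 2]
After 3 (swap(6, 1)): [3, 2, 6, 0, 5, 4, 1]
After 4 (swap(4, 0)): [5, 2, 6, 0, 3, 4, 1]
After 5 (rotate_left(2, 6, k=1)): [5, 2, 0, 3, 4, 1, 6]
After 6 (swap(1, 4)): [5, 4, 0, 3, 2, 1, 6]
After 7 (swap(2, 4)): [5, 4, 2, 3, 0, 1, 6]
After 8 (swap(0, 6)): [6, 4, 2, 3, 0, 1, 5]
After 9 (rotate_left(0, 5, k=4)): [0, 1, 6, 4, 2, 3, 5]
After 10 (swap(3, 0)): [4, 1, 6, 0, 2, 3, 5]
After 11 (swap(4, 5)): [4, 1, 6, 0, 3, 2, 5]

Answer: 3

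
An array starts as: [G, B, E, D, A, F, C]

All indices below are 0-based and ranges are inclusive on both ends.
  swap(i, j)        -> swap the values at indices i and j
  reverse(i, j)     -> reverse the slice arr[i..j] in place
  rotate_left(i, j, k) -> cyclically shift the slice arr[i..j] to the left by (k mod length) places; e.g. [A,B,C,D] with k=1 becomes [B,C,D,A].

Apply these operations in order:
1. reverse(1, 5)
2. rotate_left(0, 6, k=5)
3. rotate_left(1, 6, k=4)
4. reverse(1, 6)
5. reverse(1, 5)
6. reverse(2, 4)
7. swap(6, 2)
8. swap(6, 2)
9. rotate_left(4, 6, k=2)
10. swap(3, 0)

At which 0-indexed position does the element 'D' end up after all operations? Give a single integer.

After 1 (reverse(1, 5)): [G, F, A, D, E, B, C]
After 2 (rotate_left(0, 6, k=5)): [B, C, G, F, A, D, E]
After 3 (rotate_left(1, 6, k=4)): [B, D, E, C, G, F, A]
After 4 (reverse(1, 6)): [B, A, F, G, C, E, D]
After 5 (reverse(1, 5)): [B, E, C, G, F, A, D]
After 6 (reverse(2, 4)): [B, E, F, G, C, A, D]
After 7 (swap(6, 2)): [B, E, D, G, C, A, F]
After 8 (swap(6, 2)): [B, E, F, G, C, A, D]
After 9 (rotate_left(4, 6, k=2)): [B, E, F, G, D, C, A]
After 10 (swap(3, 0)): [G, E, F, B, D, C, A]

Answer: 4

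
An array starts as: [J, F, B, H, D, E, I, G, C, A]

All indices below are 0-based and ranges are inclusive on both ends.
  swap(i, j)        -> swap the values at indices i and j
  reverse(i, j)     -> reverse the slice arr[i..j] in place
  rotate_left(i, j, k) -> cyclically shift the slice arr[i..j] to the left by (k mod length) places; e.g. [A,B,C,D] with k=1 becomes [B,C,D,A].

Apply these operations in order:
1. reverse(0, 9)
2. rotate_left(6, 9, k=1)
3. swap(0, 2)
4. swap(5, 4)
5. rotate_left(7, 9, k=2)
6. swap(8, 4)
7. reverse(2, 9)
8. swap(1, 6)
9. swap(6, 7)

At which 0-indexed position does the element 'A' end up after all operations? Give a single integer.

Answer: 9

Derivation:
After 1 (reverse(0, 9)): [A, C, G, I, E, D, H, B, F, J]
After 2 (rotate_left(6, 9, k=1)): [A, C, G, I, E, D, B, F, J, H]
After 3 (swap(0, 2)): [G, C, A, I, E, D, B, F, J, H]
After 4 (swap(5, 4)): [G, C, A, I, D, E, B, F, J, H]
After 5 (rotate_left(7, 9, k=2)): [G, C, A, I, D, E, B, H, F, J]
After 6 (swap(8, 4)): [G, C, A, I, F, E, B, H, D, J]
After 7 (reverse(2, 9)): [G, C, J, D, H, B, E, F, I, A]
After 8 (swap(1, 6)): [G, E, J, D, H, B, C, F, I, A]
After 9 (swap(6, 7)): [G, E, J, D, H, B, F, C, I, A]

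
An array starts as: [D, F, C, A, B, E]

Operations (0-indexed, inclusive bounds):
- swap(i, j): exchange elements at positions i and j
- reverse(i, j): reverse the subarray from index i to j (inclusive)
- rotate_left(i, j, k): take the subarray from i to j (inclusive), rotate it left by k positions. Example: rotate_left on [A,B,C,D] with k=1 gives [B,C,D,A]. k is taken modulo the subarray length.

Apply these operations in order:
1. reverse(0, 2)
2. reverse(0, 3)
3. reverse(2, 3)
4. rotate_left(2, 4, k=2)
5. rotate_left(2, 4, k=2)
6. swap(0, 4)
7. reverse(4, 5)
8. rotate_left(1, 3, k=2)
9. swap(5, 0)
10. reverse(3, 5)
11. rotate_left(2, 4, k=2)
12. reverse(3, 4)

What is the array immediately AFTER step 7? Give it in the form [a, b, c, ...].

Answer: [C, D, F, B, E, A]

Derivation:
After 1 (reverse(0, 2)): [C, F, D, A, B, E]
After 2 (reverse(0, 3)): [A, D, F, C, B, E]
After 3 (reverse(2, 3)): [A, D, C, F, B, E]
After 4 (rotate_left(2, 4, k=2)): [A, D, B, C, F, E]
After 5 (rotate_left(2, 4, k=2)): [A, D, F, B, C, E]
After 6 (swap(0, 4)): [C, D, F, B, A, E]
After 7 (reverse(4, 5)): [C, D, F, B, E, A]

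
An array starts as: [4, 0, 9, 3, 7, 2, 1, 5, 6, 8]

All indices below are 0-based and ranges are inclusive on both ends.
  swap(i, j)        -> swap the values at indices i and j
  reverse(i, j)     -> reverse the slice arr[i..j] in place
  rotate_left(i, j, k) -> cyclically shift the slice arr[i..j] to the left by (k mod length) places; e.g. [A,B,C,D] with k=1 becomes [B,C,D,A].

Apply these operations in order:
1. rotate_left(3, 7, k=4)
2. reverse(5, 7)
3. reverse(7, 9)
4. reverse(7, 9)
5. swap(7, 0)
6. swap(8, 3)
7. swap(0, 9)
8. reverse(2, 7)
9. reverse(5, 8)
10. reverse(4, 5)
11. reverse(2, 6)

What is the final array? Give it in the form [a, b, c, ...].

Answer: [8, 0, 9, 1, 5, 2, 4, 6, 3, 7]

Derivation:
After 1 (rotate_left(3, 7, k=4)): [4, 0, 9, 5, 3, 7, 2, 1, 6, 8]
After 2 (reverse(5, 7)): [4, 0, 9, 5, 3, 1, 2, 7, 6, 8]
After 3 (reverse(7, 9)): [4, 0, 9, 5, 3, 1, 2, 8, 6, 7]
After 4 (reverse(7, 9)): [4, 0, 9, 5, 3, 1, 2, 7, 6, 8]
After 5 (swap(7, 0)): [7, 0, 9, 5, 3, 1, 2, 4, 6, 8]
After 6 (swap(8, 3)): [7, 0, 9, 6, 3, 1, 2, 4, 5, 8]
After 7 (swap(0, 9)): [8, 0, 9, 6, 3, 1, 2, 4, 5, 7]
After 8 (reverse(2, 7)): [8, 0, 4, 2, 1, 3, 6, 9, 5, 7]
After 9 (reverse(5, 8)): [8, 0, 4, 2, 1, 5, 9, 6, 3, 7]
After 10 (reverse(4, 5)): [8, 0, 4, 2, 5, 1, 9, 6, 3, 7]
After 11 (reverse(2, 6)): [8, 0, 9, 1, 5, 2, 4, 6, 3, 7]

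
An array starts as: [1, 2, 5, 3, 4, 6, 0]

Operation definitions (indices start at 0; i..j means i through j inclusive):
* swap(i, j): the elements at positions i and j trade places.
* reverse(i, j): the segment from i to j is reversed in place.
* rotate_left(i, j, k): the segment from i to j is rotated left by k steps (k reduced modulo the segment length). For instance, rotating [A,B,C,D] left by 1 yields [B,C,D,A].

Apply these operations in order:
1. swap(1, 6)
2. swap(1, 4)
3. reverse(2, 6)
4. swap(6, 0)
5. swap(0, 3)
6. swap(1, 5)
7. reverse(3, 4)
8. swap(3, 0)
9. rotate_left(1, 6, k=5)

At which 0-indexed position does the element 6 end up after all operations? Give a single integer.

Answer: 4

Derivation:
After 1 (swap(1, 6)): [1, 0, 5, 3, 4, 6, 2]
After 2 (swap(1, 4)): [1, 4, 5, 3, 0, 6, 2]
After 3 (reverse(2, 6)): [1, 4, 2, 6, 0, 3, 5]
After 4 (swap(6, 0)): [5, 4, 2, 6, 0, 3, 1]
After 5 (swap(0, 3)): [6, 4, 2, 5, 0, 3, 1]
After 6 (swap(1, 5)): [6, 3, 2, 5, 0, 4, 1]
After 7 (reverse(3, 4)): [6, 3, 2, 0, 5, 4, 1]
After 8 (swap(3, 0)): [0, 3, 2, 6, 5, 4, 1]
After 9 (rotate_left(1, 6, k=5)): [0, 1, 3, 2, 6, 5, 4]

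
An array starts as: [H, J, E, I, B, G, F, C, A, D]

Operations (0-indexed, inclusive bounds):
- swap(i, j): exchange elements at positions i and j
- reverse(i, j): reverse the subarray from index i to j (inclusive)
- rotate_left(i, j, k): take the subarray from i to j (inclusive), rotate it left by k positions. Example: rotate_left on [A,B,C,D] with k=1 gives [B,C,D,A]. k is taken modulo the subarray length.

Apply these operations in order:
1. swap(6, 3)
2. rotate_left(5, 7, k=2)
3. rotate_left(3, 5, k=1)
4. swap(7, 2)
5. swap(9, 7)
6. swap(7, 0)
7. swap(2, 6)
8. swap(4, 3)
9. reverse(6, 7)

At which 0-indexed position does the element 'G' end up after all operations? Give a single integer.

Answer: 2

Derivation:
After 1 (swap(6, 3)): [H, J, E, F, B, G, I, C, A, D]
After 2 (rotate_left(5, 7, k=2)): [H, J, E, F, B, C, G, I, A, D]
After 3 (rotate_left(3, 5, k=1)): [H, J, E, B, C, F, G, I, A, D]
After 4 (swap(7, 2)): [H, J, I, B, C, F, G, E, A, D]
After 5 (swap(9, 7)): [H, J, I, B, C, F, G, D, A, E]
After 6 (swap(7, 0)): [D, J, I, B, C, F, G, H, A, E]
After 7 (swap(2, 6)): [D, J, G, B, C, F, I, H, A, E]
After 8 (swap(4, 3)): [D, J, G, C, B, F, I, H, A, E]
After 9 (reverse(6, 7)): [D, J, G, C, B, F, H, I, A, E]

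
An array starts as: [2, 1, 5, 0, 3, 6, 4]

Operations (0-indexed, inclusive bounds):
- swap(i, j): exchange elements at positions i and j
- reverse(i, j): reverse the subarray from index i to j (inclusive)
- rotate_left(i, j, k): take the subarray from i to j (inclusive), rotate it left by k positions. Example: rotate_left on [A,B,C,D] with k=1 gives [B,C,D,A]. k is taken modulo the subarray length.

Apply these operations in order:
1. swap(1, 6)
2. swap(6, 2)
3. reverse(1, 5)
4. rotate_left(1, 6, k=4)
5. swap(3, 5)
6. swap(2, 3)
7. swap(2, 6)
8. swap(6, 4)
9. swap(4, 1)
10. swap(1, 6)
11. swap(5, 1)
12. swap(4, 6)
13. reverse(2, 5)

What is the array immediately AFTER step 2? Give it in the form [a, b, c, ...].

After 1 (swap(1, 6)): [2, 4, 5, 0, 3, 6, 1]
After 2 (swap(6, 2)): [2, 4, 1, 0, 3, 6, 5]

Answer: [2, 4, 1, 0, 3, 6, 5]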